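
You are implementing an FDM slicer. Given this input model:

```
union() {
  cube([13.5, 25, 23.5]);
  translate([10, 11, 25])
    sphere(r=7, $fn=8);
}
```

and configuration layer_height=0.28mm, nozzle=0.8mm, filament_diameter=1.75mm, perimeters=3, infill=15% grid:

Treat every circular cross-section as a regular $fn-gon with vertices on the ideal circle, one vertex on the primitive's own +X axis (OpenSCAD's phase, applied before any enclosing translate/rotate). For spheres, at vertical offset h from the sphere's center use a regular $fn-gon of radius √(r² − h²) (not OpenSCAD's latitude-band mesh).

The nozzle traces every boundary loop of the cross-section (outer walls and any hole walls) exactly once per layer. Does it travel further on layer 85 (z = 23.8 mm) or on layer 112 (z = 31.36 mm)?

layer 85 (z = 23.8 mm)

Layer 85 (z = 23.8): the cube does not reach this height (z outside [0, 23.5]); the sphere at (10, 11): section is a regular 8-gon, circumradius = √(r²−h²) = √(7²−1.2²) = 6.896 (perimeter = 2·8·6.896·sin(180°/8) = 42.23 mm); Combining (union): only the r=7 sphere at (10, 11) is present, so the union is just that shape — boundary = 42.23 mm. So its perimeter = 42.23 mm. Layer 112 (z = 31.36): the cube is absent (z outside [0, 23.5]); the r=7 sphere at (10, 11) slices to a regular 8-gon of circumradius 2.924 (√(r²−h²) with h=6.36 from center) (perimeter = 2·8·2.924·sin(180°/8) = 17.90 mm); Taking the union: only the r=7 sphere at (10, 11) is present, so the union is just that shape — boundary = 17.90 mm. So its perimeter = 17.90 mm. Layer 85 is larger (42.23 vs 17.90 mm).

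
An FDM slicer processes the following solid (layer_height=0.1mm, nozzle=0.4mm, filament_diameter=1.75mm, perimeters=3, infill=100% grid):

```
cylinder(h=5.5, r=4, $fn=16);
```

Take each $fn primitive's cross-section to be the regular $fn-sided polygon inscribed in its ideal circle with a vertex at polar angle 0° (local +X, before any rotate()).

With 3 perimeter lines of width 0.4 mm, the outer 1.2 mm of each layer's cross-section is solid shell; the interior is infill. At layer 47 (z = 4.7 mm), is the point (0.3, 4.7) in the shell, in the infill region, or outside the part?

At z = 4.7 mm: the r=4 cylinder gives a regular 16-gon of circumradius 4 (constant along its height). Overall, the cross-section is a single solid region. The nearest boundary edge runs (1.53, 3.70)→(0.00, 4.00); distance from the point to it = 0.75 mm. The point is not inside any of the regions above, so it lies outside the cross-section (0.75 mm from the nearest boundary).

outside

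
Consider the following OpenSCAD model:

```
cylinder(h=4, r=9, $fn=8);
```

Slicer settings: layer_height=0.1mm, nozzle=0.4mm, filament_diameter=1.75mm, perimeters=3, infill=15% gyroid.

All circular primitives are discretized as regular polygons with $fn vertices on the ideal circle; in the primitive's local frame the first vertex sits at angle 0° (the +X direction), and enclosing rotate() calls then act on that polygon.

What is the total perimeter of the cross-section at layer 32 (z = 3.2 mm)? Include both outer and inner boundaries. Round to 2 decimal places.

At z = 3.2 mm: the r=9 cylinder gives a regular 8-gon of circumradius 9 (constant along its height) (perimeter = 2·8·9.000·sin(180°/8) = 55.11 mm). Overall, the cross-section is a single solid region. Total boundary length (outer) = 55.11 mm.

55.11 mm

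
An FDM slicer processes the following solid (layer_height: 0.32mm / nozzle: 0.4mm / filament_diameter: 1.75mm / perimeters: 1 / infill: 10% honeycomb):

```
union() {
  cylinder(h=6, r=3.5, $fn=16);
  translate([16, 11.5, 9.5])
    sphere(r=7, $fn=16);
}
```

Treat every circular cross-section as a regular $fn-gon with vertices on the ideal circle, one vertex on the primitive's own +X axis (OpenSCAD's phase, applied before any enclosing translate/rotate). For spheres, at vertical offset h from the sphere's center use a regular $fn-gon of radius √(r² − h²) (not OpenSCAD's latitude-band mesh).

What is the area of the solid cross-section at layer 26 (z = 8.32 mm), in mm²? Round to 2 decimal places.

At z = 8.32 mm: the cylinder does not reach this height (z outside [0, 6]); the r=7 sphere at (16, 11.5) contributes a regular 16-gon of circumradius √(7²−1.18²) = 6.900 (area = (16/2)·6.900²·sin(360°/16) = 145.75 mm²); Combining (union): only the r=7 sphere at (16, 11.5) is present, so the union is just that shape — area = 145.75 mm². Overall, the cross-section is a single solid region. Net area = 145.75 mm².

145.75 mm²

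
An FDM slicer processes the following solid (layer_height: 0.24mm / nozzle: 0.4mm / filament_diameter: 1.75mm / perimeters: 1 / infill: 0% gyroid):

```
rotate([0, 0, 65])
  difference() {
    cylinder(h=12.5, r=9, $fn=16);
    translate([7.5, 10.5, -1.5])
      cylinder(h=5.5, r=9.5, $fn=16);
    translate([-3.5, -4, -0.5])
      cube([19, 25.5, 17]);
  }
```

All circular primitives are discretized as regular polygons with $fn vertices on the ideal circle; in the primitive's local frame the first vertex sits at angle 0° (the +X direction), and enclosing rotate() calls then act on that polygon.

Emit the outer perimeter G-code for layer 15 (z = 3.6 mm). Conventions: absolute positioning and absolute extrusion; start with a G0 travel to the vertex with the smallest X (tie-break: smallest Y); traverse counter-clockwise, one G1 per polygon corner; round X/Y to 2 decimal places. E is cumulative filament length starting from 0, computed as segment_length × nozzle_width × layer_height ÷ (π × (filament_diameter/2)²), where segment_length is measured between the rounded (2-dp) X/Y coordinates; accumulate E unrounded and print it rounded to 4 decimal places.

G0 X-8.98 Y0.33 Z3.60
G1 X-8.46 Y-3.08 E0.1377
G1 X-6.64 Y-6.08 E0.2777
G1 X-3.80 Y-8.16 E0.4182
G1 X-0.39 Y-8.99 E0.5583
G1 X3.08 Y-8.46 E0.6984
G1 X6.08 Y-6.64 E0.8384
G1 X8.16 Y-3.80 E0.9789
G1 X8.99 Y-0.39 E1.1190
G1 X8.46 Y3.08 E1.2591
G1 X6.98 Y5.51 E1.3727
G1 X2.15 Y-4.86 E1.8293
G1 X-8.98 Y0.33 E2.3194

At z = 3.6 mm: the cylinder: section is a regular 16-gon, circumradius r=9; the r=9.5 cylinder at (7.5, 10.5) contributes a regular 16-gon of circumradius 9.5; the cube at (-3.5, -4) is present — its section is the full 19×25.5 rectangle; Taking the first minus the rest: starting from the r=9 cylinder, the r=9.5 cylinder at (7.5, 10.5) partially overlaps it — only the 47.70 mm² overlap (of its 276.30 mm²) is removed, clipping the outline; the 19×25.5 cube at (-3.5, -4) partially overlaps it — only the 92.91 mm² overlap (of its 484.50 mm²) is removed, clipping the outline — 1 connected region; (whole slice rotated 65° about Z — lengths, areas and connectivity unchanged). The outline is a single polygon with 12 vertices. Extrusion per mm of travel: 0.4 × 0.24 / (π × 0.875²) = 0.039912. Accumulating E over each segment gives final E = 2.3194.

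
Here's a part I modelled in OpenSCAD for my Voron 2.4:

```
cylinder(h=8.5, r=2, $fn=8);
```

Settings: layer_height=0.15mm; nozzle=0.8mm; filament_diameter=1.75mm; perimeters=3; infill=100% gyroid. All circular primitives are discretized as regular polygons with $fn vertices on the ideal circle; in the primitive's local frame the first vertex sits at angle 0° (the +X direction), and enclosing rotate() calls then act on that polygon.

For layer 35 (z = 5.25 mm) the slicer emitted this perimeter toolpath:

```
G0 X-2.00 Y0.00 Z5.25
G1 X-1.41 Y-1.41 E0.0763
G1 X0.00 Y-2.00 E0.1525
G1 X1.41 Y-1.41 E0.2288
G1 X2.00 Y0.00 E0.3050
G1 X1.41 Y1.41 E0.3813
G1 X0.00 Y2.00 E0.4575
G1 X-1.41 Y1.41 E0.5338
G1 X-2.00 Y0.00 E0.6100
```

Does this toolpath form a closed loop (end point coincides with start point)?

yes

Start point (G0): (-2.00, 0.00). End point (last G1): the path returns to the start — closed.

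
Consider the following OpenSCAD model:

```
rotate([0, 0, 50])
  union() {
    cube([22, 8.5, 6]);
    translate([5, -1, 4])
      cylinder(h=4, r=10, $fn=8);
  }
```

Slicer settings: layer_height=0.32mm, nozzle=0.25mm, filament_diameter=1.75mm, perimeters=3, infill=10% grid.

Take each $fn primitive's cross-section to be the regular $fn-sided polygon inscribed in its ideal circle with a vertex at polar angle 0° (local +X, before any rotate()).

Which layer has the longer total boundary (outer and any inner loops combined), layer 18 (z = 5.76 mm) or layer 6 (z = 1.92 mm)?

Layer 18 (z = 5.76): the cube is present — its section is the full 22×8.5 rectangle (perimeter 61.00 mm); the r=10 cylinder at (5, -1) contributes a regular 8-gon of circumradius 10 (perimeter = 2·8·10.000·sin(180°/8) = 61.23 mm); Merging all regions: the regions partially overlap (shared area 100.14 mm²), so the edge portions inside another operand are dropped and the merged outline is re-measured after clipping — boundary = 81.28 mm; (whole slice rotated 50° about Z — lengths, areas and connectivity unchanged). So its perimeter = 81.28 mm. Layer 6 (z = 1.92): the cube is present — its section is the full 22×8.5 rectangle (perimeter 61.00 mm); the cylinder at (5, -1) does not reach this height (z outside [4, 8]); Merging all regions: only the 22×8.5 cube is present, so the union is just that shape — boundary = 61.00 mm; (rotated 50° about Z; rotation is an isometry so areas/perimeters/island counts are preserved). So its perimeter = 61.00 mm. Layer 18 is larger (81.28 vs 61.00 mm).

layer 18 (z = 5.76 mm)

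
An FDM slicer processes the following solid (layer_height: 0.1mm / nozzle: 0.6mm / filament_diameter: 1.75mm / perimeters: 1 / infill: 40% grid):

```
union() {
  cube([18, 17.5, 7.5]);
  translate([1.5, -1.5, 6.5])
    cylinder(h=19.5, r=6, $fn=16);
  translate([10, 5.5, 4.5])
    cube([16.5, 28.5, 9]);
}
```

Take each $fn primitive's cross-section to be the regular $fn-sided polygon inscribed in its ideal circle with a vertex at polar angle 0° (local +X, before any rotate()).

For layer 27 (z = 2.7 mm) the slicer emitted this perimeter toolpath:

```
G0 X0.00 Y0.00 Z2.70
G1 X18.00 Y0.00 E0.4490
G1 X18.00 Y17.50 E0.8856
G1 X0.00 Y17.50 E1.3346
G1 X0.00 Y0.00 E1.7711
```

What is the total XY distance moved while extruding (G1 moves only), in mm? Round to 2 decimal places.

71.00 mm

Sum the Euclidean lengths of each G1 segment: total = 71.00 mm.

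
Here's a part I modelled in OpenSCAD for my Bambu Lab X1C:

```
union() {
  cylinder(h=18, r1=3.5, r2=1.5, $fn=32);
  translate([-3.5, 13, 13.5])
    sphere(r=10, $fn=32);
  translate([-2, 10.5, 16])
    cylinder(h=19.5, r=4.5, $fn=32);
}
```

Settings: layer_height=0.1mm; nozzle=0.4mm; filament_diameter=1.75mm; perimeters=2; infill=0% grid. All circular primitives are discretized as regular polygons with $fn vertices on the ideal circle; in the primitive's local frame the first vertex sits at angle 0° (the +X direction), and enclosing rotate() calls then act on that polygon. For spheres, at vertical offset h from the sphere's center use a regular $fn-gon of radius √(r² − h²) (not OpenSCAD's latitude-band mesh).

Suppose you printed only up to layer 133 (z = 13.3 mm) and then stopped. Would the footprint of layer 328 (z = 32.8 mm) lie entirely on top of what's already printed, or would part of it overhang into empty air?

Compare the two slices. At z = 13.3: the cone (r1=3.5→r2=1.5) has section circumradius 2.022 here — a regular 32-gon (area = (32/2)·2.022²·sin(360°/32) = 12.76 mm²); the r=10 sphere at (-3.5, 13) contributes a regular 32-gon of circumradius √(10²−0.2²) = 9.998 (area = (32/2)·9.998²·sin(360°/32) = 312.02 mm²); the cylinder at (-2, 10.5) does not reach this height (z outside [16, 35.5]); Merging all regions: the 2 present regions are separate (no shared area or edge), so areas and boundary lengths simply add and each stays a separate island — area = 324.78 mm². At z = 32.8: the cone is absent (z outside [0, 18]); the sphere at (-3.5, 13) is absent (|z−center|=19.300 > r=10); the cylinder at (-2, 10.5): section is a regular 32-gon, circumradius r=4.5 (area = (32/2)·4.500²·sin(360°/32) = 63.21 mm²); Taking the union: only the r=4.5 cylinder at (-2, 10.5) is present, so the union is just that shape — area = 63.21 mm². Checking containment: the cross-section at z = 32.8 is a subset of the cross-section at z = 13.3.

entirely on top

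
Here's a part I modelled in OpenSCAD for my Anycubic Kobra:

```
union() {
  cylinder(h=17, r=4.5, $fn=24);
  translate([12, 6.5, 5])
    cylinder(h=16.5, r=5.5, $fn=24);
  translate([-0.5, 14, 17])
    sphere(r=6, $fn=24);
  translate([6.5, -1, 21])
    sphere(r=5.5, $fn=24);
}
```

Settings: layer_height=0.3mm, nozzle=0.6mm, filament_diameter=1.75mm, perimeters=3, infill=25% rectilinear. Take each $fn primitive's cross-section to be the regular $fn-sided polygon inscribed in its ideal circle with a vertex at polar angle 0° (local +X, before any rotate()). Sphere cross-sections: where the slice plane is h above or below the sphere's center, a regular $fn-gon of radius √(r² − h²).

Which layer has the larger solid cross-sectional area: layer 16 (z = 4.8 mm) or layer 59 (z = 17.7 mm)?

layer 59 (z = 17.7 mm)

Layer 16 (z = 4.8): the cylinder: section is a regular 24-gon, circumradius r=4.5 (area = (24/2)·4.500²·sin(360°/24) = 62.89 mm²); the cylinder at (12, 6.5) is not intersected at this z (z outside [5, 21.5]); the sphere at (-0.5, 14) is not intersected at this z (|z−center|=12.200 > r=6); the sphere at (6.5, -1) is not intersected at this z (|z−center|=16.200 > r=5.5); Taking the union: only the r=4.5 cylinder is present, so the union is just that shape — area = 62.89 mm². So its area = 62.89 mm². Layer 59 (z = 17.7): the cylinder is not intersected at this z (z outside [0, 17]); the r=5.5 cylinder at (12, 6.5) contributes a regular 24-gon of circumradius 5.5 (area = (24/2)·5.500²·sin(360°/24) = 93.95 mm²); the r=6 sphere at (-0.5, 14) contributes a regular 24-gon of circumradius √(6²−0.7²) = 5.959 (area = (24/2)·5.959²·sin(360°/24) = 110.29 mm²); the sphere at (6.5, -1): section is a regular 24-gon, circumradius = √(r²−h²) = √(5.5²−3.3²) = 4.400 (area = (24/2)·4.400²·sin(360°/24) = 60.13 mm²); Combining (union): the regions partially overlap — summed areas 264.37 mm² minus the doubly-counted overlap 1.16 mm² gives 263.21 mm² — area = 263.21 mm². So its area = 263.21 mm². Layer 59 is larger (263.21 vs 62.89 mm²).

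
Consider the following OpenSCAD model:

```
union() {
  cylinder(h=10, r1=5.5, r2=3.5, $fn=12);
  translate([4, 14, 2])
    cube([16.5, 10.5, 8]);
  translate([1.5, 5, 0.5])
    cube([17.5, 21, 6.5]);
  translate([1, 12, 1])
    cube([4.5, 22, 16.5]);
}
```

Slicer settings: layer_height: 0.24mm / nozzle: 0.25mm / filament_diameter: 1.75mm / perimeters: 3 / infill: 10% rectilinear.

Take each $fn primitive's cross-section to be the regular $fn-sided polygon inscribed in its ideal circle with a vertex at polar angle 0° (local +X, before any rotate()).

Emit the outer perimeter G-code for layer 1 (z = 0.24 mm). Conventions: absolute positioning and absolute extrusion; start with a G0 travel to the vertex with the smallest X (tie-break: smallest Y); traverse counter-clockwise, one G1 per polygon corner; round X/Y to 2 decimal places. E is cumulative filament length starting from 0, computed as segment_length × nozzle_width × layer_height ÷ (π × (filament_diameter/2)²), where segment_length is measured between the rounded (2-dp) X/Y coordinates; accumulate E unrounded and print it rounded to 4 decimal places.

G0 X-5.45 Y0.00 Z0.24
G1 X-4.72 Y-2.73 E0.0705
G1 X-2.73 Y-4.72 E0.1407
G1 X0.00 Y-5.45 E0.2112
G1 X2.73 Y-4.72 E0.2817
G1 X4.72 Y-2.73 E0.3519
G1 X5.45 Y0.00 E0.4224
G1 X4.72 Y2.73 E0.4929
G1 X2.73 Y4.72 E0.5631
G1 X0.00 Y5.45 E0.6336
G1 X-2.73 Y4.72 E0.7041
G1 X-4.72 Y2.73 E0.7743
G1 X-5.45 Y0.00 E0.8448

At z = 0.24 mm: the cone: at t=0.024 of its height the radius interpolates to r₁+(r₂−r₁)t = 5.452, giving a regular 12-gon of that circumradius; the cube at (4, 14) is absent (z outside [2, 10]); the cube at (1.5, 5) does not reach this height (z outside [0.5, 7]); the cube at (1, 12) is not intersected at this z (z outside [1, 17.5]); Merging all regions: only the cone is present, so the union is just that shape — 1 connected region. The outline is a single polygon with 12 vertices. Extrusion per mm of travel: 0.25 × 0.24 / (π × 0.875²) = 0.024945. Accumulating E over each segment gives final E = 0.8448.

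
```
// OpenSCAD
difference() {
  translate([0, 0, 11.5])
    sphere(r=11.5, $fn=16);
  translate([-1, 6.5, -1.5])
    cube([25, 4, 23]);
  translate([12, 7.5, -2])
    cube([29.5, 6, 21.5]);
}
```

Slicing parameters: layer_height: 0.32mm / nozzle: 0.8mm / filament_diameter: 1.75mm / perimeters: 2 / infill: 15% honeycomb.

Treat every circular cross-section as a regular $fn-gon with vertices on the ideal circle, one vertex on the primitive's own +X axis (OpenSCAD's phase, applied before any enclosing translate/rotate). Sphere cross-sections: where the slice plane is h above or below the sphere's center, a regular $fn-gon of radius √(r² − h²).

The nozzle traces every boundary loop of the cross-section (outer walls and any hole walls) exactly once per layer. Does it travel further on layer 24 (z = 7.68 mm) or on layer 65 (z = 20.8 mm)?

Layer 24 (z = 7.68): the sphere: section is a regular 16-gon, circumradius = √(r²−h²) = √(11.5²−3.82²) = 10.847 (perimeter = 2·16·10.847·sin(180°/16) = 67.72 mm); the cube at (-1, 6.5) (footprint 25×4) is included at this height (perimeter 58.00 mm); the 29.5×6 cube at (12, 7.5) contributes its full rectangle (perimeter 71.00 mm); Taking the first minus the rest: starting from the r=11.5 sphere, the 25×4 cube at (-1, 6.5) partially overlaps it — only the 28.74 mm² overlap (of its 100.00 mm²) is removed, clipping the outline; the 29.5×6 cube at (12, 7.5) misses the remaining region (no effect) — boundary = 75.82 mm. So its perimeter = 75.82 mm. Layer 65 (z = 20.8): the r=11.5 sphere slices to a regular 16-gon of circumradius 6.765 (√(r²−h²) with h=9.3 from center) (perimeter = 2·16·6.765·sin(180°/16) = 42.23 mm); the cube at (-1, 6.5) (footprint 25×4) is included at this height (perimeter 58.00 mm); the cube at (12, 7.5) is not intersected at this z (z outside [-2, 19.5]); Subtracting the remaining from the first: starting from the r=11.5 sphere, the 25×4 cube at (-1, 6.5) partially overlaps it — only the 0.34 mm² overlap (of its 100.00 mm²) is removed, clipping the outline — boundary = 42.25 mm. So its perimeter = 42.25 mm. Layer 24 is larger (75.82 vs 42.25 mm).

layer 24 (z = 7.68 mm)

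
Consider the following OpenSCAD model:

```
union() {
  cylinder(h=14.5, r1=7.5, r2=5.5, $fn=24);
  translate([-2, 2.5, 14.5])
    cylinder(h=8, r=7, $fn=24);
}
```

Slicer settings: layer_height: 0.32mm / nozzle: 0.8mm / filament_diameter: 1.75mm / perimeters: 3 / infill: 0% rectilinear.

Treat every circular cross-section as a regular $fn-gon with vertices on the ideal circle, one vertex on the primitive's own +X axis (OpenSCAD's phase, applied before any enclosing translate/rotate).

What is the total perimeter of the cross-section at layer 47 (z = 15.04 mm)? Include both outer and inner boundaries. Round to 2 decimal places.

At z = 15.04 mm: the cone is not intersected at this z (z outside [0, 14.5]); the r=7 cylinder at (-2, 2.5) gives a regular 24-gon of circumradius 7 (constant along its height) (perimeter = 2·24·7.000·sin(180°/24) = 43.86 mm); Combining (union): only the r=7 cylinder at (-2, 2.5) is present, so the union is just that shape — boundary = 43.86 mm. Overall, the cross-section is a single solid region. Total boundary length (outer) = 43.86 mm.

43.86 mm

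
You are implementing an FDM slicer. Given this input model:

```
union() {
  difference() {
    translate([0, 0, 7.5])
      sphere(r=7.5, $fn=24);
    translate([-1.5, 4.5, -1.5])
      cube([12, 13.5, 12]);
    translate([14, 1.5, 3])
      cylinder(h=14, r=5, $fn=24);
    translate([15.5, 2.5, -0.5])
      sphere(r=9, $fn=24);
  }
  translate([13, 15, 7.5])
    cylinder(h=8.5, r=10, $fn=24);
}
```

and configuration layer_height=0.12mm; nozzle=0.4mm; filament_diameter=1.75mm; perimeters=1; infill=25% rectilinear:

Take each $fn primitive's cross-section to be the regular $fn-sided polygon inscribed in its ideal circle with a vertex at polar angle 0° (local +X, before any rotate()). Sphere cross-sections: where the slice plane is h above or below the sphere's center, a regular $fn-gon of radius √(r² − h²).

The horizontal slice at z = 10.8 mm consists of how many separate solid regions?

At z = 10.8 mm: the sphere: section is a regular 24-gon, circumradius = √(r²−h²) = √(7.5²−3.3²) = 6.735; the cube at (-1.5, 4.5) is not intersected at this z (z outside [-1.5, 10.5]); the cylinder at (14, 1.5): section is a regular 24-gon, circumradius r=5; the sphere at (15.5, 2.5) does not reach this height (|z−center|=11.300 > r=9); Taking the first minus the rest: starting from the r=7.5 sphere, the r=5 cylinder at (14, 1.5) misses the remaining region (no effect) — 1 connected region; the r=10 cylinder at (13, 15) gives a regular 24-gon of circumradius 10 (constant along its height); Merging all regions: the 2 present regions are separate (no shared area or edge), so areas and boundary lengths simply add and each stays a separate island — 2 connected regions. The result has 2 disconnected regions.

2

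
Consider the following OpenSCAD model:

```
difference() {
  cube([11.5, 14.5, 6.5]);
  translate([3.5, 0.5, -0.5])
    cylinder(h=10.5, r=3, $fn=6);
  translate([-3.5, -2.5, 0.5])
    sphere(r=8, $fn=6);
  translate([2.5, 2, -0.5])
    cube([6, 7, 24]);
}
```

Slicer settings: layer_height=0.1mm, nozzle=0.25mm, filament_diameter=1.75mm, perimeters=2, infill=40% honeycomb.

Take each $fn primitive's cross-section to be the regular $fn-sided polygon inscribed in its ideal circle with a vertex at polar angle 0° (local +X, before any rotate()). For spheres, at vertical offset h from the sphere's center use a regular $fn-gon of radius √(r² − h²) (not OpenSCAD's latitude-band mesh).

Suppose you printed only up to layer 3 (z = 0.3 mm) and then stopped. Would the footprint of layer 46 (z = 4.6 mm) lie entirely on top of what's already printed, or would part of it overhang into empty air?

part overhangs

Compare the two slices. At z = 0.3: the 11.5×14.5 cube contributes its full rectangle (area 166.75 mm²); the cylinder at (3.5, 0.5): section is a regular 6-gon, circumradius r=3 (area = (6/2)·3.000²·sin(360°/6) = 23.38 mm²); the r=8 sphere at (-3.5, -2.5) contributes a regular 6-gon of circumradius √(8²−0.2²) = 7.997 (area = (6/2)·7.997²·sin(360°/6) = 166.17 mm²); the cube at (2.5, 2) is present — its section is the full 6×7 rectangle (area 42.00 mm²); After the difference (first − rest): starting from the 11.5×14.5 cube (166.75 mm²), the r=3 cylinder at (3.5, 0.5) partially overlaps it — only the 14.55 mm² overlap (of its 23.38 mm²) is removed, clipping the outline; the r=8 sphere at (-3.5, -2.5) partially overlaps it — only the 4.51 mm² overlap (of its 166.17 mm²) is removed, clipping the outline; the 6×7 cube at (2.5, 2) partially overlaps it — only the 38.91 mm² overlap (of its 42.00 mm²) is removed, clipping the outline — area = 108.79 mm². At z = 4.6: the cube (footprint 11.5×14.5) is included at this height (area 166.75 mm²); the cylinder at (3.5, 0.5): section is a regular 6-gon, circumradius r=3 (area = (6/2)·3.000²·sin(360°/6) = 23.38 mm²); the r=8 sphere at (-3.5, -2.5) contributes a regular 6-gon of circumradius √(8²−4.1²) = 6.869 (area = (6/2)·6.869²·sin(360°/6) = 122.60 mm²); the 6×7 cube at (2.5, 2) contributes its full rectangle (area 42.00 mm²); Subtracting the remaining from the first: starting from the 11.5×14.5 cube (166.75 mm²), the r=3 cylinder at (3.5, 0.5) partially overlaps it — only the 14.55 mm² overlap (of its 23.38 mm²) is removed, clipping the outline; the r=8 sphere at (-3.5, -2.5) partially overlaps it — only the 2.08 mm² overlap (of its 122.60 mm²) is removed, clipping the outline; the 6×7 cube at (2.5, 2) partially overlaps it — only the 38.91 mm² overlap (of its 42.00 mm²) is removed, clipping the outline — area = 111.21 mm². Checking containment: at z = 4.6 the cross-section extends beyond the z = 0.3 cross-section by about 2.42 mm².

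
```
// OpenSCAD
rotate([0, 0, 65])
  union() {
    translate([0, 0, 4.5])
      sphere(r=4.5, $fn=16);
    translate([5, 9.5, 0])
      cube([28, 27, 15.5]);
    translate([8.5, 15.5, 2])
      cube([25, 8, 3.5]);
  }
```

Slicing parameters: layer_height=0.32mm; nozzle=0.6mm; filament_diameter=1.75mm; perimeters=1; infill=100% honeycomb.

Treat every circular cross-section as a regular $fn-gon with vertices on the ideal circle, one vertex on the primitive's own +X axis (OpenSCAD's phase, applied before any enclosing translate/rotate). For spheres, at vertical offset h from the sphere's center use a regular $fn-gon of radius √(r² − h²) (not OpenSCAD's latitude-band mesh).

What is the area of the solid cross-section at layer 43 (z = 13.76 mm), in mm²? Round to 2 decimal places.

At z = 13.76 mm: the sphere does not reach this height (|z−center|=9.260 > r=4.5); the cube at (5, 9.5) (footprint 28×27) is included at this height (area 756.00 mm²); the cube at (8.5, 15.5) does not reach this height (z outside [2, 5.5]); Combining (union): only the 28×27 cube at (5, 9.5) is present, so the union is just that shape — area = 756.00 mm²; (whole slice rotated 65° about Z — lengths, areas and connectivity unchanged). Overall, the cross-section is a single solid region. Net area = 756.00 mm².

756.00 mm²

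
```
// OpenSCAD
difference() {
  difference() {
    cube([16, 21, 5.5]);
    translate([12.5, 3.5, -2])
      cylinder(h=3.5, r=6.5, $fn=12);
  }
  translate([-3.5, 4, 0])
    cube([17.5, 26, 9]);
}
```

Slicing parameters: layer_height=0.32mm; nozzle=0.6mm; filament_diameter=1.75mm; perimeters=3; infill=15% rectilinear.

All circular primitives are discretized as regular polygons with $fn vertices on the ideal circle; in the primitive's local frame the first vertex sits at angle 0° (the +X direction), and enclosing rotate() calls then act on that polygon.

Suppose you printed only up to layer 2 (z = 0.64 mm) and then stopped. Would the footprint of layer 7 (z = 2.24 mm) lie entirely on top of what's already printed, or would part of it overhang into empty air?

part overhangs

Compare the two slices. At z = 0.64: the cube is present — its section is the full 16×21 rectangle (area 336.00 mm²); the r=6.5 cylinder at (12.5, 3.5) contributes a regular 12-gon of circumradius 6.5 (area = (12/2)·6.500²·sin(360°/12) = 126.75 mm²); Taking the first minus the rest: starting from the 16×21 cube (336.00 mm²), the r=6.5 cylinder at (12.5, 3.5) partially overlaps it — only the 86.11 mm² overlap (of its 126.75 mm²) is removed, clipping the outline — area = 249.89 mm²; the cube at (-3.5, 4) (footprint 17.5×26) is included at this height (area 455.00 mm²); After the difference (first − rest): starting from that combined region (249.89 mm²), the 17.5×26 cube at (-3.5, 4) partially overlaps it — only the 200.83 mm² overlap (of its 455.00 mm²) is removed, clipping the outline — area = 49.06 mm². At z = 2.24: the cube is present — its section is the full 16×21 rectangle (area 336.00 mm²); the cylinder at (12.5, 3.5) is not intersected at this z (z outside [-2, 1.5]); Taking the first minus the rest: none of the subtracted shapes is present at this height, so the 16×21 cube is unchanged — area = 336.00 mm²; the cube at (-3.5, 4) is present — its section is the full 17.5×26 rectangle (area 455.00 mm²); After the difference (first − rest): starting from that combined region (336.00 mm²), the 17.5×26 cube at (-3.5, 4) partially overlaps it — only the 238.00 mm² overlap (of its 455.00 mm²) is removed, clipping the outline — area = 98.00 mm². Checking containment: at z = 2.24 the cross-section extends beyond the z = 0.64 cross-section by about 48.94 mm².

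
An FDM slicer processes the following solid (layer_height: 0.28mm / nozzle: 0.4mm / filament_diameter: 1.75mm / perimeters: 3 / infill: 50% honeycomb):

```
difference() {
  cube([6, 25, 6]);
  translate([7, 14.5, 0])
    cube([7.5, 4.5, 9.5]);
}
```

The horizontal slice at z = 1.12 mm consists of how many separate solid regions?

At z = 1.12 mm: the 6×25 cube contributes its full rectangle; the 7.5×4.5 cube at (7, 14.5) contributes its full rectangle; After the difference (first − rest): starting from the 6×25 cube, the 7.5×4.5 cube at (7, 14.5) misses the remaining region (no effect) — 1 connected region. The result has 1 disconnected region.

1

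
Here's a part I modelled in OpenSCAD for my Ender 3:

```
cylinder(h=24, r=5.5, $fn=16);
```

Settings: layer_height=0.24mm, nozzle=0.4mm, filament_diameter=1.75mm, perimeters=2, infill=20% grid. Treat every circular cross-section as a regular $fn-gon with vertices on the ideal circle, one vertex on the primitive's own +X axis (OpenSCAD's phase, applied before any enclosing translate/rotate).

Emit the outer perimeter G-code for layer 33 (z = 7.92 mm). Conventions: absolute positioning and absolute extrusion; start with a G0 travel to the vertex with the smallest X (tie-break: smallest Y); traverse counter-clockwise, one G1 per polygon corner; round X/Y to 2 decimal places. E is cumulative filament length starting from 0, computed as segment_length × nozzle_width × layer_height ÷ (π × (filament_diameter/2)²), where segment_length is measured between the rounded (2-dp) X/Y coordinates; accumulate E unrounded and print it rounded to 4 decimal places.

At z = 7.92 mm: the r=5.5 cylinder contributes a regular 16-gon of circumradius 5.5. The outline is a single polygon with 16 vertices. Extrusion per mm of travel: 0.4 × 0.24 / (π × 0.875²) = 0.039912. Accumulating E over each segment gives final E = 1.3701.

G0 X-5.50 Y0.00 Z7.92
G1 X-5.08 Y-2.10 E0.0855
G1 X-3.89 Y-3.89 E0.1713
G1 X-2.10 Y-5.08 E0.2571
G1 X0.00 Y-5.50 E0.3425
G1 X2.10 Y-5.08 E0.4280
G1 X3.89 Y-3.89 E0.5138
G1 X5.08 Y-2.10 E0.5996
G1 X5.50 Y0.00 E0.6851
G1 X5.08 Y2.10 E0.7705
G1 X3.89 Y3.89 E0.8563
G1 X2.10 Y5.08 E0.9421
G1 X0.00 Y5.50 E1.0276
G1 X-2.10 Y5.08 E1.1131
G1 X-3.89 Y3.89 E1.1989
G1 X-5.08 Y2.10 E1.2846
G1 X-5.50 Y0.00 E1.3701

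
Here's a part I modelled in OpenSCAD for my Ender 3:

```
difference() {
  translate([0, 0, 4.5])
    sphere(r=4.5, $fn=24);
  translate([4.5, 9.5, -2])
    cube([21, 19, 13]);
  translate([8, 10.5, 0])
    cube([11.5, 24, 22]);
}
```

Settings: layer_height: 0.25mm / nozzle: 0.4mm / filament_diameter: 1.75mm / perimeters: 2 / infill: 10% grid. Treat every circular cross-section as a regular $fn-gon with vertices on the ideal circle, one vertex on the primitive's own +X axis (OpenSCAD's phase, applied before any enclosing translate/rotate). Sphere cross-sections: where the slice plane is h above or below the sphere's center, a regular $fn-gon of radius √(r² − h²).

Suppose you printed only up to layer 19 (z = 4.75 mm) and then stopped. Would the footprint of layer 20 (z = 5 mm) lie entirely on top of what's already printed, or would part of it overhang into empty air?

entirely on top

Compare the two slices. At z = 4.75: the r=4.5 sphere contributes a regular 24-gon of circumradius √(4.5²−0.25²) = 4.493 (area = (24/2)·4.493²·sin(360°/24) = 62.70 mm²); the cube at (4.5, 9.5) is present — its section is the full 21×19 rectangle (area 399.00 mm²); the cube at (8, 10.5) (footprint 11.5×24) is included at this height (area 276.00 mm²); After the difference (first − rest): starting from the r=4.5 sphere (62.70 mm²), the 21×19 cube at (4.5, 9.5) misses the remaining region (no effect); the 11.5×24 cube at (8, 10.5) misses the remaining region (no effect) — area = 62.70 mm². At z = 5: the r=4.5 sphere contributes a regular 24-gon of circumradius √(4.5²−0.5²) = 4.472 (area = (24/2)·4.472²·sin(360°/24) = 62.12 mm²); the cube at (4.5, 9.5) (footprint 21×19) is included at this height (area 399.00 mm²); the cube at (8, 10.5) is present — its section is the full 11.5×24 rectangle (area 276.00 mm²); Taking the first minus the rest: starting from the r=4.5 sphere (62.12 mm²), the 21×19 cube at (4.5, 9.5) misses the remaining region (no effect); the 11.5×24 cube at (8, 10.5) misses the remaining region (no effect) — area = 62.12 mm². Checking containment: the cross-section at z = 5 is a subset of the cross-section at z = 4.75.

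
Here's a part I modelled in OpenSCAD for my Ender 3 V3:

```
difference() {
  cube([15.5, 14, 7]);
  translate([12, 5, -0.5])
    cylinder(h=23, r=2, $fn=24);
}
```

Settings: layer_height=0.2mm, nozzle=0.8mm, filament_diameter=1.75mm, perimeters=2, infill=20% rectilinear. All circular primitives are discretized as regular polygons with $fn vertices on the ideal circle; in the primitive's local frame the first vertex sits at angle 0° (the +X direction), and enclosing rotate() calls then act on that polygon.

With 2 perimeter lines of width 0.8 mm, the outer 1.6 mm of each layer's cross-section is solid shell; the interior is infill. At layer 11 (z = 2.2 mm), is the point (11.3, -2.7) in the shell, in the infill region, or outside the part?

outside

At z = 2.2 mm: the 15.5×14 cube contributes its full rectangle; the cylinder at (12, 5): section is a regular 24-gon, circumradius r=2; Taking the first minus the rest: starting from the 15.5×14 cube, the r=2 cylinder at (12, 5) lies wholly inside it (removes its full 12.42 mm² and its 12.53 mm outline becomes a hole wall) — 1 connected region with 1 hole. Overall, the cross-section is one region with 1 hole. The nearest boundary edge runs (15.50, 0.00)→(0.00, 0.00); distance from the point to it = 2.70 mm. The point is not inside any of the regions above, so it lies outside the cross-section (2.70 mm from the nearest boundary).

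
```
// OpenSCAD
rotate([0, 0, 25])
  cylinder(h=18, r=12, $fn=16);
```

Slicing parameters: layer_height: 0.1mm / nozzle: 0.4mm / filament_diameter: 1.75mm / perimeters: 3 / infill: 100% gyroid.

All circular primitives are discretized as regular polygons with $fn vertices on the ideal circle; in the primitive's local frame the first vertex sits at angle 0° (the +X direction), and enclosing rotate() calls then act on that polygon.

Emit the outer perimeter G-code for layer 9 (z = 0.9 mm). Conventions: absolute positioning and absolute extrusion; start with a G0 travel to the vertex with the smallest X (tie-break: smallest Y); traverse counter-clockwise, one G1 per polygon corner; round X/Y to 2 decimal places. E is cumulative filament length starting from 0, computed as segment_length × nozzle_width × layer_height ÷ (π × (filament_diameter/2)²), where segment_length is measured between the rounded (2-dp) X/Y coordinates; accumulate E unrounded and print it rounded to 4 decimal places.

At z = 0.9 mm: the cylinder: section is a regular 16-gon, circumradius r=12; (whole slice rotated 25° about Z — lengths, areas and connectivity unchanged). The outline is a single polygon with 16 vertices. Extrusion per mm of travel: 0.4 × 0.1 / (π × 0.875²) = 0.016630. Accumulating E over each segment gives final E = 1.2461.

G0 X-11.99 Y-0.52 Z0.90
G1 X-10.88 Y-5.07 E0.0779
G1 X-8.11 Y-8.85 E0.1558
G1 X-4.10 Y-11.28 E0.2338
G1 X0.52 Y-11.99 E0.3115
G1 X5.07 Y-10.88 E0.3894
G1 X8.85 Y-8.11 E0.4673
G1 X11.28 Y-4.10 E0.5453
G1 X11.99 Y0.52 E0.6231
G1 X10.88 Y5.07 E0.7009
G1 X8.11 Y8.85 E0.7789
G1 X4.10 Y11.28 E0.8568
G1 X-0.52 Y11.99 E0.9346
G1 X-5.07 Y10.88 E1.0125
G1 X-8.85 Y8.11 E1.0904
G1 X-11.28 Y4.10 E1.1684
G1 X-11.99 Y-0.52 E1.2461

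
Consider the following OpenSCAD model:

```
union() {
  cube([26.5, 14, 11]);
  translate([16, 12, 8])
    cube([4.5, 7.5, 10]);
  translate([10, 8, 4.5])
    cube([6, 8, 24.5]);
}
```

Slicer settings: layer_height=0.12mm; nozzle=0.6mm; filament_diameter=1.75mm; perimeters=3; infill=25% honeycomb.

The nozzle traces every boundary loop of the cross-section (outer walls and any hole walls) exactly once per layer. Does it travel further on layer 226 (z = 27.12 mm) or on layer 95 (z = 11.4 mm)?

Layer 226 (z = 27.12): the cube is not intersected at this z (z outside [0, 11]); the cube at (16, 12) does not reach this height (z outside [8, 18]); the 6×8 cube at (10, 8) contributes its full rectangle (perimeter 28.00 mm); Combining (union): only the 6×8 cube at (10, 8) is present, so the union is just that shape — boundary = 28.00 mm. So its perimeter = 28.00 mm. Layer 95 (z = 11.4): the cube is absent (z outside [0, 11]); the 4.5×7.5 cube at (16, 12) contributes its full rectangle (perimeter 24.00 mm); the cube at (10, 8) is present — its section is the full 6×8 rectangle (perimeter 28.00 mm); Merging all regions: the 2 present regions share edge segments without overlapping in area, so areas simply add but the touching pieces fuse into one outline (the shared edge portions become interior and drop out of the boundary) — boundary = 44.00 mm. So its perimeter = 44.00 mm. Layer 95 is larger (44.00 vs 28.00 mm).

layer 95 (z = 11.4 mm)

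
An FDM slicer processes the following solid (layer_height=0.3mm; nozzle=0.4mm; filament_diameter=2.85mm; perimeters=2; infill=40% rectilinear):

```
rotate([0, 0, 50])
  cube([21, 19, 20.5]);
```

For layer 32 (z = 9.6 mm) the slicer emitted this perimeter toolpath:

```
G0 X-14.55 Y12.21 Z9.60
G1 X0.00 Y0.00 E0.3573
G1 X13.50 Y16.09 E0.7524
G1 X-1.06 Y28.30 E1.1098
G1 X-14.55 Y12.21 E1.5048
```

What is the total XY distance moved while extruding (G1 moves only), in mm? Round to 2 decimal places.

Sum the Euclidean lengths of each G1 segment: total = 80.00 mm.

80.00 mm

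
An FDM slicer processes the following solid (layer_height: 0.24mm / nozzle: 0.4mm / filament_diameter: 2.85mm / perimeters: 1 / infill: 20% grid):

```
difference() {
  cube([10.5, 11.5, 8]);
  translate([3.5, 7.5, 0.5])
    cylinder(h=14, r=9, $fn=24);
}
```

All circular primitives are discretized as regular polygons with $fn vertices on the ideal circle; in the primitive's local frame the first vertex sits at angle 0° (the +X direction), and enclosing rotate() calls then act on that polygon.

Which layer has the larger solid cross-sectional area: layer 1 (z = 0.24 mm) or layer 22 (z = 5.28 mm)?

layer 1 (z = 0.24 mm)

Layer 1 (z = 0.24): the cube (footprint 10.5×11.5) is included at this height (area 120.75 mm²); the cylinder at (3.5, 7.5) is not intersected at this z (z outside [0.5, 14.5]); After the difference (first − rest): none of the subtracted shapes is present at this height, so the 10.5×11.5 cube is unchanged — area = 120.75 mm². So its area = 120.75 mm². Layer 22 (z = 5.28): the cube (footprint 10.5×11.5) is included at this height (area 120.75 mm²); the r=9 cylinder at (3.5, 7.5) gives a regular 24-gon of circumradius 9 (constant along its height) (area = (24/2)·9.000²·sin(360°/24) = 251.57 mm²); Subtracting the remaining from the first: starting from the 10.5×11.5 cube (120.75 mm²), the r=9 cylinder at (3.5, 7.5) partially overlaps it — only the 118.92 mm² overlap (of its 251.57 mm²) is removed, clipping the outline — area = 1.83 mm². So its area = 1.83 mm². Layer 1 is larger (120.75 vs 1.83 mm²).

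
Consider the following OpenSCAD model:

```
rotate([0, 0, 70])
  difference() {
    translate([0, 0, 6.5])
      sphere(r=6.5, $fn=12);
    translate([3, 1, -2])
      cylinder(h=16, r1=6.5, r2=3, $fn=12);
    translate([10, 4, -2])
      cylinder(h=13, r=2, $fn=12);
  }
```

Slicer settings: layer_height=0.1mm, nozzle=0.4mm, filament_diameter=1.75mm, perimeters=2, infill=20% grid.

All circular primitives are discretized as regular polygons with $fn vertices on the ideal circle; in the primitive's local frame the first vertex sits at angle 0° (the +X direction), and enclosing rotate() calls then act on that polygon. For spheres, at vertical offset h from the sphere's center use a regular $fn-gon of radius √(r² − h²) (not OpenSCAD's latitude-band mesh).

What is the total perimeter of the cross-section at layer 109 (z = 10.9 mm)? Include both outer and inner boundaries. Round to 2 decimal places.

32.86 mm

At z = 10.9 mm: the r=6.5 sphere slices to a regular 12-gon of circumradius 4.784 (√(r²−h²) with h=4.4 from center) (perimeter = 2·12·4.784·sin(180°/12) = 29.72 mm); the cone at (3, 1) contributes a regular 12-gon of circumradius 3.678 (interpolated between r1=6.5 and r2=3 at t=0.806) (perimeter = 2·12·3.678·sin(180°/12) = 22.85 mm); the r=2 cylinder at (10, 4) gives a regular 12-gon of circumradius 2 (constant along its height) (perimeter = 2·12·2.000·sin(180°/12) = 12.42 mm); Subtracting the remaining from the first: starting from the r=6.5 sphere, the cone at (3, 1) partially overlaps it — only the 27.51 mm² overlap (of its 40.59 mm²) is removed, clipping the outline; the r=2 cylinder at (10, 4) misses the remaining region (no effect) — boundary = 32.86 mm; (whole slice rotated 70° about Z — lengths, areas and connectivity unchanged). Overall, the cross-section is a single solid region. Total boundary length (outer) = 32.86 mm.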